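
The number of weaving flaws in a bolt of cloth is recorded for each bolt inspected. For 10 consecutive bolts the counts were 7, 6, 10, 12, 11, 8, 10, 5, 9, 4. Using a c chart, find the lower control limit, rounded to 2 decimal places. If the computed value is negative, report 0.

c̄ = (7 + 6 + 10 + 12 + 11 + 8 + 10 + 5 + 9 + 4) / 10 = 82 / 10 = 8.2000
LCL = c̄ − 3√c̄ = 8.2000 − 3 × 2.8636 = -0.3907 → 0 (cannot be negative)

0.00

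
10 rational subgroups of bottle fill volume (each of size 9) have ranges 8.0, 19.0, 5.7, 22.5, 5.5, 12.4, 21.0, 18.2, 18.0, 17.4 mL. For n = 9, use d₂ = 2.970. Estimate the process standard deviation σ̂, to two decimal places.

4.97

R̄ = (8.0 + 19.0 + 5.7 + 22.5 + 5.5 + 12.4 + 21.0 + 18.2 + 18.0 + 17.4) / 10 = 14.7700
σ̂ = R̄ / d₂ = 14.7700 / 2.970 = 4.9731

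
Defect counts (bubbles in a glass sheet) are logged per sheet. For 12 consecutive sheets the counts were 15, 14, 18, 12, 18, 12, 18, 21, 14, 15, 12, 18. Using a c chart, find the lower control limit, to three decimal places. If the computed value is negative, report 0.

c̄ = (15 + 14 + 18 + 12 + 18 + 12 + 18 + 21 + 14 + 15 + 12 + 18) / 12 = 187 / 12 = 15.5833
LCL = c̄ − 3√c̄ = 15.5833 − 3 × 3.9476 = 3.7406

3.741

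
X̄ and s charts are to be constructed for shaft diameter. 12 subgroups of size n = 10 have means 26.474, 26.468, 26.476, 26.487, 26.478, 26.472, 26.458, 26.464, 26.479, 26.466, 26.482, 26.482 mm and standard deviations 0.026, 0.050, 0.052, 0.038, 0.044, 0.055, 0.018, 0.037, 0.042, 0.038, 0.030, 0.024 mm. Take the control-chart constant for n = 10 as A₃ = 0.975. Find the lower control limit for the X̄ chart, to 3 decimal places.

26.437

X̄̄ = (26.474 + 26.468 + 26.476 + 26.487 + 26.478 + 26.472 + 26.458 + 26.464 + 26.479 + 26.466 + 26.482 + 26.482) / 12 = 26.4738
s̄ = (0.026 + 0.050 + 0.052 + 0.038 + 0.044 + 0.055 + 0.018 + 0.037 + 0.042 + 0.038 + 0.030 + 0.024) / 12 = 0.0378
LCL = X̄̄ − A₃·s̄ = 26.4738 − 0.975 × 0.0378 = 26.4369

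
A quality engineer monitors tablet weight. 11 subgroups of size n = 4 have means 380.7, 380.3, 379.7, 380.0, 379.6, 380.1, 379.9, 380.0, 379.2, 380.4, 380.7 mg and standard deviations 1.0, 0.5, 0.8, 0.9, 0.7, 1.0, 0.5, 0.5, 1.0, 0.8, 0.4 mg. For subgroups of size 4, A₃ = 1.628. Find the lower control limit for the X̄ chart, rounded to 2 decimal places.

378.86

X̄̄ = (380.7 + 380.3 + 379.7 + 380.0 + 379.6 + 380.1 + 379.9 + 380.0 + 379.2 + 380.4 + 380.7) / 11 = 380.0545
s̄ = (1.0 + 0.5 + 0.8 + 0.9 + 0.7 + 1.0 + 0.5 + 0.5 + 1.0 + 0.8 + 0.4) / 11 = 0.7364
LCL = X̄̄ − A₃·s̄ = 380.0545 − 1.628 × 0.7364 = 378.8557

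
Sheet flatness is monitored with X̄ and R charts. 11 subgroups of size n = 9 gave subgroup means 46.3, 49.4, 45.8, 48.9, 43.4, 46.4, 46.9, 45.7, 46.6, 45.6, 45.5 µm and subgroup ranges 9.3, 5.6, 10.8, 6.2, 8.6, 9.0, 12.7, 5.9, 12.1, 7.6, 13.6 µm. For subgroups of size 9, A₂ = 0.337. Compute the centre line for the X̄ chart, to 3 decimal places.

X̄̄ = (46.3 + 49.4 + 45.8 + 48.9 + 43.4 + 46.4 + 46.9 + 45.7 + 46.6 + 45.6 + 45.5) / 11 = 510.5000 / 11 = 46.4091
CL = X̄̄ = 46.4091

46.409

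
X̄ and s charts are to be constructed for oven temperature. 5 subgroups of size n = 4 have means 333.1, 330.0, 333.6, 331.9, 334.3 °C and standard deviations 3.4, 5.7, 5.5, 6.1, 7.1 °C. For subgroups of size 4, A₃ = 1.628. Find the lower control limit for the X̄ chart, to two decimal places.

X̄̄ = (333.1 + 330.0 + 333.6 + 331.9 + 334.3) / 5 = 332.5800
s̄ = (3.4 + 5.7 + 5.5 + 6.1 + 7.1) / 5 = 5.5600
LCL = X̄̄ − A₃·s̄ = 332.5800 − 1.628 × 5.5600 = 323.5283

323.53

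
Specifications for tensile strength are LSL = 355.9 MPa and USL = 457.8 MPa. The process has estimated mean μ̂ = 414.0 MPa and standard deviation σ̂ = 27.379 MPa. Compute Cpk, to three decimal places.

0.533

Cpu = (USL − μ̂) / (3σ̂) = (457.8 − 414.0) / (3 × 27.379) = 0.5333; Cpl = (μ̂ − LSL) / (3σ̂) = (414.0 − 355.9) / (3 × 27.379) = 0.7074; Cpk = min(Cpu, Cpl) = 0.5333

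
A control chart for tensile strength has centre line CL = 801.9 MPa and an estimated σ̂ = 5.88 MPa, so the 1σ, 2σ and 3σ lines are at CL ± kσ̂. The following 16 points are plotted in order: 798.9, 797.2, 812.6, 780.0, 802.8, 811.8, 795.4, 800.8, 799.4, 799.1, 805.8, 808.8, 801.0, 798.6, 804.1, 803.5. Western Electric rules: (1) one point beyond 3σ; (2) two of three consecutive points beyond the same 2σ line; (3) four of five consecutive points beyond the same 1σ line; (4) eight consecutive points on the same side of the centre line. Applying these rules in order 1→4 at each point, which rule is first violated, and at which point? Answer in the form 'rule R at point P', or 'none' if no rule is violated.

rule 1 at point 4

Zone of each point (C = within 1σ̂, B = 1σ̂–2σ̂, A = 2σ̂–3σ̂, * = beyond 3σ̂; sign = side of CL): 1:-C, 2:-C, 3:+B, 4:-*, 5:+C, 6:+B, 7:-B, 8:-C, 9:-C, 10:-C, 11:+C, 12:+B, 13:-C, 14:-C, 15:+C, 16:+C
Rule 1 (one point beyond the 3σ limits) is satisfied at point 4.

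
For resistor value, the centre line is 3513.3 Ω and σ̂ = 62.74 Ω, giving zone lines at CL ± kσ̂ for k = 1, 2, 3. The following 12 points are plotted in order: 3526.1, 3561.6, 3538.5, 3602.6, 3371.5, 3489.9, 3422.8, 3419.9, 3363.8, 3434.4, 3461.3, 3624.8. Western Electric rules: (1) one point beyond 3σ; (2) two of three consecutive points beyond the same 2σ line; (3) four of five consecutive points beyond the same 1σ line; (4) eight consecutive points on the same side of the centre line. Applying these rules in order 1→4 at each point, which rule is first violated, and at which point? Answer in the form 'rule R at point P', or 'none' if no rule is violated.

Zone of each point (C = within 1σ̂, B = 1σ̂–2σ̂, A = 2σ̂–3σ̂, * = beyond 3σ̂; sign = side of CL): 1:+C, 2:+C, 3:+C, 4:+B, 5:-A, 6:-C, 7:-B, 8:-B, 9:-A, 10:-B, 11:-C, 12:+B
Rule 3 (four of five consecutive points beyond the same 1σ limit) is satisfied at point 9.

rule 3 at point 9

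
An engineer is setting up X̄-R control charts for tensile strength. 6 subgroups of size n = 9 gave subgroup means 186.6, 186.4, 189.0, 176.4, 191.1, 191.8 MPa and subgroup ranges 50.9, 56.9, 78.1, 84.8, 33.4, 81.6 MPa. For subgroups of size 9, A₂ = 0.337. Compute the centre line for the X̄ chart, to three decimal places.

186.883

X̄̄ = (186.6 + 186.4 + 189.0 + 176.4 + 191.1 + 191.8) / 6 = 1121.3000 / 6 = 186.8833
CL = X̄̄ = 186.8833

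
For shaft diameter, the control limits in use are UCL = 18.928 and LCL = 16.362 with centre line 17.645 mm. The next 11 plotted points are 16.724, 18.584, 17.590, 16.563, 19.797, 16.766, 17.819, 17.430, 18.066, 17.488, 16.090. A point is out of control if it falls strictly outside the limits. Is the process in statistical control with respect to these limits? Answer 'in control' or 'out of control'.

Compare each point to [16.362, 18.928]: sample 5 = 19.797 > UCL; sample 11 = 16.090 < LCL.

out of control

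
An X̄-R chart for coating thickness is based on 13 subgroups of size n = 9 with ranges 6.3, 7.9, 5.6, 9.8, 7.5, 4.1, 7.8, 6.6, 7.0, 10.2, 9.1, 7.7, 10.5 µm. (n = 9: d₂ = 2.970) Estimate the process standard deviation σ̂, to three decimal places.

2.593

R̄ = (6.3 + 7.9 + 5.6 + 9.8 + 7.5 + 4.1 + 7.8 + 6.6 + 7.0 + 10.2 + 9.1 + 7.7 + 10.5) / 13 = 7.7000
σ̂ = R̄ / d₂ = 7.7000 / 2.970 = 2.5926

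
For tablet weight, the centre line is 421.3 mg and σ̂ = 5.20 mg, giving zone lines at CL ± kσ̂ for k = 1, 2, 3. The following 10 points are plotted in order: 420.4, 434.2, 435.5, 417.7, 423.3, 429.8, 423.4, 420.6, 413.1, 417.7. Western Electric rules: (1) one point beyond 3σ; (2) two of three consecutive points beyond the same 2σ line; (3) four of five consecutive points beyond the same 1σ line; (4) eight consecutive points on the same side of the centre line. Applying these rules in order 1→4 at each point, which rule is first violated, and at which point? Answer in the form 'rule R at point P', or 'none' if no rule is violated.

Zone of each point (C = within 1σ̂, B = 1σ̂–2σ̂, A = 2σ̂–3σ̂, * = beyond 3σ̂; sign = side of CL): 1:-C, 2:+A, 3:+A, 4:-C, 5:+C, 6:+B, 7:+C, 8:-C, 9:-B, 10:-C
Rule 2 (two of three consecutive points beyond the same 2σ limit) is satisfied at point 3.

rule 2 at point 3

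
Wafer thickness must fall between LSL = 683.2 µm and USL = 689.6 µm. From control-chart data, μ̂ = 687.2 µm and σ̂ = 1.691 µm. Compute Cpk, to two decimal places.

0.47

Cpu = (USL − μ̂) / (3σ̂) = (689.6 − 687.2) / (3 × 1.691) = 0.4731; Cpl = (μ̂ − LSL) / (3σ̂) = (687.2 − 683.2) / (3 × 1.691) = 0.7885; Cpk = min(Cpu, Cpl) = 0.4731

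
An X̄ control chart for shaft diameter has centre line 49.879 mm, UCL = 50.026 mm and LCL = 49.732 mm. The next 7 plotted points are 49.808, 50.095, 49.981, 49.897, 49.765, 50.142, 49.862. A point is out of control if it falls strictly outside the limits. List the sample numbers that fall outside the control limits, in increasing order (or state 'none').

Compare each point to [49.732, 50.026]: sample 2 = 50.095 > UCL; sample 6 = 50.142 > UCL.

2, 6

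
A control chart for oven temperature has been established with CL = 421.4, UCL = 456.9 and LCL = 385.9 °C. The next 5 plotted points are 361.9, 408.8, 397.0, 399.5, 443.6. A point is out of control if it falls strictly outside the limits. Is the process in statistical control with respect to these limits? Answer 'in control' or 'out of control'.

Compare each point to [385.9, 456.9]: sample 1 = 361.9 < LCL.

out of control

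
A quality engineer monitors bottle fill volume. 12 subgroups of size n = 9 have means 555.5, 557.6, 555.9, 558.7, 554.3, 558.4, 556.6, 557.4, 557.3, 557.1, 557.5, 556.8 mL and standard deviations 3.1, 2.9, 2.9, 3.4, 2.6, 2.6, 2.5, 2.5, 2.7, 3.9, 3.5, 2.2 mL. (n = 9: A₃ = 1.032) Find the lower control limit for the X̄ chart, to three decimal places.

X̄̄ = (555.5 + 557.6 + 555.9 + 558.7 + 554.3 + 558.4 + 556.6 + 557.4 + 557.3 + 557.1 + 557.5 + 556.8) / 12 = 556.9250
s̄ = (3.1 + 2.9 + 2.9 + 3.4 + 2.6 + 2.6 + 2.5 + 2.5 + 2.7 + 3.9 + 3.5 + 2.2) / 12 = 2.9000
LCL = X̄̄ − A₃·s̄ = 556.9250 − 1.032 × 2.9000 = 553.9322

553.932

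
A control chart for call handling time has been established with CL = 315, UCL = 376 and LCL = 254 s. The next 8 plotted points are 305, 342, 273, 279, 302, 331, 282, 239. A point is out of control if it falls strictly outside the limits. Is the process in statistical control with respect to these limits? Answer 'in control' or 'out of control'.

Compare each point to [254, 376]: sample 8 = 239 < LCL.

out of control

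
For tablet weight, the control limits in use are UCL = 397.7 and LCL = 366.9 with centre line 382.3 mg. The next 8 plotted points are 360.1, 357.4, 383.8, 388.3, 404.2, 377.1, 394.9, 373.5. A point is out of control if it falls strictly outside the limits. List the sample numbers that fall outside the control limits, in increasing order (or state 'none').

Compare each point to [366.9, 397.7]: sample 1 = 360.1 < LCL; sample 2 = 357.4 < LCL; sample 5 = 404.2 > UCL.

1, 2, 5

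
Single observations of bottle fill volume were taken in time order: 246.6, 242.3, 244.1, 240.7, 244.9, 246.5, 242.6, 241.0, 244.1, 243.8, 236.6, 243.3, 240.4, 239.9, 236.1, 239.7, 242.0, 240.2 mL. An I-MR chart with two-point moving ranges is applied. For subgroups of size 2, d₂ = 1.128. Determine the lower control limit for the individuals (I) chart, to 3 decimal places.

233.642

X̄ = (246.6 + 242.3 + 244.1 + 240.7 + 244.9 + 246.5 + 242.6 + 241.0 + 244.1 + 243.8 + 236.6 + 243.3 + 240.4 + 239.9 + 236.1 + 239.7 + 242.0 + 240.2) / 18 = 241.9333
Moving ranges: 4.3, 1.8, 3.4, 4.2, 1.6, 3.9, 1.6, 3.1, 0.3, 7.2, 6.7, 2.9, 0.5, 3.8, 3.6, 2.3, 1.8; M̄R̄ = 53.0000 / 17 = 3.1176
LCL = X̄ − 3·M̄R̄/d₂ = 241.9333 − 3 × 3.1176 / 1.128 = 233.6417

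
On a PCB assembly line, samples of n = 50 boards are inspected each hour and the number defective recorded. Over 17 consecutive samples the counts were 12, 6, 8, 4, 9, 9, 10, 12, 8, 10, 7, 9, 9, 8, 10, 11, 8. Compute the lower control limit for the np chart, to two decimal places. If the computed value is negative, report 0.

0.74

p̄ = Σdᵢ / (k·n) = 150 / (17 × 50) = 0.17647
LCL = np̄ − 3·√(np̄(1−p̄)) = 8.8235 − 3 × 2.6956 = 0.7366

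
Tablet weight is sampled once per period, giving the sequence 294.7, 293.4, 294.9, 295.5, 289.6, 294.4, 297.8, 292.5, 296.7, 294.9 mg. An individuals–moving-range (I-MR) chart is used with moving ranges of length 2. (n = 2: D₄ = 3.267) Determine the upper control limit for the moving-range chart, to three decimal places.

Moving ranges: 1.3, 1.5, 0.6, 5.9, 4.8, 3.4, 5.3, 4.2, 1.8; M̄R̄ = 28.8000 / 9 = 3.2000
UCL_MR = D₄·M̄R̄ = 3.267 × 3.2000 = 10.4544

10.454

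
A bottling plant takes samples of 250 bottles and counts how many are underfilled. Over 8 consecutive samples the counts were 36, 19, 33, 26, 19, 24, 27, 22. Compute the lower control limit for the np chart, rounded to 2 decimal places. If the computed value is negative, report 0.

p̄ = Σdᵢ / (k·n) = 206 / (8 × 250) = 0.10300
LCL = np̄ − 3·√(np̄(1−p̄)) = 25.7500 − 3 × 4.8060 = 11.3320

11.33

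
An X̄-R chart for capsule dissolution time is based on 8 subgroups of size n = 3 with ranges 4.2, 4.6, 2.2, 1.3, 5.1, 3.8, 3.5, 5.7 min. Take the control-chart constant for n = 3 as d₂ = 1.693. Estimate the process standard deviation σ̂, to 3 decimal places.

2.245

R̄ = (4.2 + 4.6 + 2.2 + 1.3 + 5.1 + 3.8 + 3.5 + 5.7) / 8 = 3.8000
σ̂ = R̄ / d₂ = 3.8000 / 1.693 = 2.2445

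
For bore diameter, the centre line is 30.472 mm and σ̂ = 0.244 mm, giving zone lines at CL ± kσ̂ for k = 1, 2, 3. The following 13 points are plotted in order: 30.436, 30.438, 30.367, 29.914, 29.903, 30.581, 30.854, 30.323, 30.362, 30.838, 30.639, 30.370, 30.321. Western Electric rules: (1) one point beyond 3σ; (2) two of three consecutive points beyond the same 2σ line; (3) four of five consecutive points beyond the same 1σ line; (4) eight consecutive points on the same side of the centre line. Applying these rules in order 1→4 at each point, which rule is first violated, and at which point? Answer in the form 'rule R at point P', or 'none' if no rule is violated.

Zone of each point (C = within 1σ̂, B = 1σ̂–2σ̂, A = 2σ̂–3σ̂, * = beyond 3σ̂; sign = side of CL): 1:-C, 2:-C, 3:-C, 4:-A, 5:-A, 6:+C, 7:+B, 8:-C, 9:-C, 10:+B, 11:+C, 12:-C, 13:-C
Rule 2 (two of three consecutive points beyond the same 2σ limit) is satisfied at point 5.

rule 2 at point 5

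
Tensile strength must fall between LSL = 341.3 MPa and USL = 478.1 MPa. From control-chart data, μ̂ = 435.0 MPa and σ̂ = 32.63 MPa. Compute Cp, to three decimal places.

Cp = (USL − LSL) / (6σ̂) = (478.1 − 341.3) / (6 × 32.63) = 136.8000 / 195.7800 = 0.6987

0.699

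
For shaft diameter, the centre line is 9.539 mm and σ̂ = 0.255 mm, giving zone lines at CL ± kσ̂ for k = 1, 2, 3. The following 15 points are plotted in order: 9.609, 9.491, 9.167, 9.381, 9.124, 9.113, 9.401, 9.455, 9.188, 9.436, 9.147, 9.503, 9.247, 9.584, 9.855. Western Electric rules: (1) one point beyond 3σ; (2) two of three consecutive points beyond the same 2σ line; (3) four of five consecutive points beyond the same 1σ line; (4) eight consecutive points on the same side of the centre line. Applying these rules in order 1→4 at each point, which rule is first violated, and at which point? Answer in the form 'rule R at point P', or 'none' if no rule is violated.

rule 4 at point 9

Zone of each point (C = within 1σ̂, B = 1σ̂–2σ̂, A = 2σ̂–3σ̂, * = beyond 3σ̂; sign = side of CL): 1:+C, 2:-C, 3:-B, 4:-C, 5:-B, 6:-B, 7:-C, 8:-C, 9:-B, 10:-C, 11:-B, 12:-C, 13:-B, 14:+C, 15:+B
Rule 4 (eight consecutive points on the same side of the centre line) is satisfied at point 9.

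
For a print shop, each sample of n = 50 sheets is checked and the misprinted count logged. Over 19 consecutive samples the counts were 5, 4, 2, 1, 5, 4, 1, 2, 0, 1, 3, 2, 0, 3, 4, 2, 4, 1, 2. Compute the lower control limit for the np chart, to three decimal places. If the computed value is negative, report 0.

0.000

p̄ = Σdᵢ / (k·n) = 46 / (19 × 50) = 0.04842
LCL = np̄ − 3·√(np̄(1−p̄)) = 2.4211 − 3 × 1.5178 = -2.1325 → 0 (negative, so LCL = 0)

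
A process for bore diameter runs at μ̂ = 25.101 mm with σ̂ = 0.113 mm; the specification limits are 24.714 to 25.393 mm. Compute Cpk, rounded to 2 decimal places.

Cpu = (USL − μ̂) / (3σ̂) = (25.393 − 25.101) / (3 × 0.113) = 0.8614; Cpl = (μ̂ − LSL) / (3σ̂) = (25.101 − 24.714) / (3 × 0.113) = 1.1416; Cpk = min(Cpu, Cpl) = 0.8614

0.86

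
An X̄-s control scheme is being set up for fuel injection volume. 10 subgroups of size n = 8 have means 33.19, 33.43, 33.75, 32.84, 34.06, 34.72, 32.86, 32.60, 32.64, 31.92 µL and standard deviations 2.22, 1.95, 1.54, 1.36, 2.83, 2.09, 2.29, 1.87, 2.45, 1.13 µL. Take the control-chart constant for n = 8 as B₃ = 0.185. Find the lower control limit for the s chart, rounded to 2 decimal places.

s̄ = (2.22 + 1.95 + 1.54 + 1.36 + 2.83 + 2.09 + 2.29 + 1.87 + 2.45 + 1.13) / 10 = 1.9730
LCL_s = B₃·s̄ = 0.185 × 1.9730 = 0.3650

0.37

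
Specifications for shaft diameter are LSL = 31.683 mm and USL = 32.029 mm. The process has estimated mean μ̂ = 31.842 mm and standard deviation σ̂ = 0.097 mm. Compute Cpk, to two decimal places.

Cpu = (USL − μ̂) / (3σ̂) = (32.029 − 31.842) / (3 × 0.097) = 0.6426; Cpl = (μ̂ − LSL) / (3σ̂) = (31.842 − 31.683) / (3 × 0.097) = 0.5464; Cpk = min(Cpu, Cpl) = 0.5464

0.55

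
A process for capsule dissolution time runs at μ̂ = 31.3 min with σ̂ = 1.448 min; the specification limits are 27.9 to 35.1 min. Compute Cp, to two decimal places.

0.83

Cp = (USL − LSL) / (6σ̂) = (35.1 − 27.9) / (6 × 1.448) = 7.2000 / 8.6880 = 0.8287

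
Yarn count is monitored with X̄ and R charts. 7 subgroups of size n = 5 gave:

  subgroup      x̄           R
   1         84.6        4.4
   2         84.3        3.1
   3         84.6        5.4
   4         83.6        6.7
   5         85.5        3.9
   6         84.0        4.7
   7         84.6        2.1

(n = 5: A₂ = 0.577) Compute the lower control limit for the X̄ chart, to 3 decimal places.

X̄̄ = (84.6 + 84.3 + 84.6 + 83.6 + 85.5 + 84.0 + 84.6) / 7 = 591.2000 / 7 = 84.4571
R̄ = (4.4 + 3.1 + 5.4 + 6.7 + 3.9 + 4.7 + 2.1) / 7 = 30.3000 / 7 = 4.3286
LCL = X̄̄ − A₂·R̄ = 84.4571 − 0.577 × 4.3286 = 81.9596

81.960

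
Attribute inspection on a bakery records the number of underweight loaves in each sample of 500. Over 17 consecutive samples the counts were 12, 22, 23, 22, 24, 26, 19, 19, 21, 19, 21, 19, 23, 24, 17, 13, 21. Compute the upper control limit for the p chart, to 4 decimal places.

0.0671

p̄ = Σdᵢ / (k·n) = 345 / (17 × 500) = 0.04059
UCL = p̄ + 3·√(p̄(1−p̄)/n) = 0.04059 + 3 × √(0.04059×0.95941/500) = 0.04059 + 3 × 0.00883 = 0.06706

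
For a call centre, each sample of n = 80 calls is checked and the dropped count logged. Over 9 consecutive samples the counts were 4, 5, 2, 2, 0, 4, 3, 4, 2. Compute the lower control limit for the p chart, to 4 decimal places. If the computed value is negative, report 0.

0.0000

p̄ = Σdᵢ / (k·n) = 26 / (9 × 80) = 0.03611
LCL = p̄ − 3·√(p̄(1−p̄)/n) = 0.03611 − 3 × 0.02086 = -0.02647 → 0 (negative, so LCL = 0)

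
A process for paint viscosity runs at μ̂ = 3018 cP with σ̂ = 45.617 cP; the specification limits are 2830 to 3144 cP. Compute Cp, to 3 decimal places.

1.147

Cp = (USL − LSL) / (6σ̂) = (3144 − 2830) / (6 × 45.617) = 314.0000 / 273.7020 = 1.1472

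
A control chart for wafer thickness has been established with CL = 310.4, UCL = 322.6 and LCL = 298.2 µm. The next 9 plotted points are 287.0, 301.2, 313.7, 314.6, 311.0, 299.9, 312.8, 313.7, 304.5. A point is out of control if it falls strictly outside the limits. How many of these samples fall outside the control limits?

Compare each point to [298.2, 322.6]: sample 1 = 287.0 < LCL.

1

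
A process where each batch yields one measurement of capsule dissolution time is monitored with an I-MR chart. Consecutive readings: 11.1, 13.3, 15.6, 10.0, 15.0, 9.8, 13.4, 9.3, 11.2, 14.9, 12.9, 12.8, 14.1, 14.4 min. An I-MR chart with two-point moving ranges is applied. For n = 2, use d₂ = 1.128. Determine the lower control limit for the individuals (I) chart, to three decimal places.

X̄ = (11.1 + 13.3 + 15.6 + 10.0 + 15.0 + 9.8 + 13.4 + 9.3 + 11.2 + 14.9 + 12.9 + 12.8 + 14.1 + 14.4) / 14 = 12.7000
Moving ranges: 2.2, 2.3, 5.6, 5.0, 5.2, 3.6, 4.1, 1.9, 3.7, 2.0, 0.1, 1.3, 0.3; M̄R̄ = 37.3000 / 13 = 2.8692
LCL = X̄ − 3·M̄R̄/d₂ = 12.7000 − 3 × 2.8692 / 1.128 = 5.0691

5.069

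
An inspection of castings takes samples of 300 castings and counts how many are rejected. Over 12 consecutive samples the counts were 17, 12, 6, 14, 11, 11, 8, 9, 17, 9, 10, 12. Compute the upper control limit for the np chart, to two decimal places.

21.24

p̄ = Σdᵢ / (k·n) = 136 / (12 × 300) = 0.03778
UCL = np̄ + 3·√(np̄(1−p̄)) = 11.3333 + 3 × √(11.3333×0.96222) = 11.3333 + 3 × 3.3023 = 21.2402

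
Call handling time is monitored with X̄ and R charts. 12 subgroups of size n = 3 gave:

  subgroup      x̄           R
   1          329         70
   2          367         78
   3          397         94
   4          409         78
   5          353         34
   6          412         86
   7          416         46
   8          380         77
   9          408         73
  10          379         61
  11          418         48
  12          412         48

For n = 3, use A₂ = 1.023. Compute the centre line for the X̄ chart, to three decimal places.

390.000

X̄̄ = (329 + 367 + 397 + 409 + 353 + 412 + 416 + 380 + 408 + 379 + 418 + 412) / 12 = 4680.0000 / 12 = 390.0000
CL = X̄̄ = 390.0000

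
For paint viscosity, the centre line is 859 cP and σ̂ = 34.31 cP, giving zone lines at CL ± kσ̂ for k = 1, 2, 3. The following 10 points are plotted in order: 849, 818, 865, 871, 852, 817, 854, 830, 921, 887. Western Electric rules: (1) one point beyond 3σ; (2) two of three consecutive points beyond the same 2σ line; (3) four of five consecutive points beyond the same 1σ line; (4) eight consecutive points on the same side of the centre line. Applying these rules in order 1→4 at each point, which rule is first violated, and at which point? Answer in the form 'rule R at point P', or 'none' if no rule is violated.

Zone of each point (C = within 1σ̂, B = 1σ̂–2σ̂, A = 2σ̂–3σ̂, * = beyond 3σ̂; sign = side of CL): 1:-C, 2:-B, 3:+C, 4:+C, 5:-C, 6:-B, 7:-C, 8:-C, 9:+B, 10:+C
No rule fires across all 10 points.

none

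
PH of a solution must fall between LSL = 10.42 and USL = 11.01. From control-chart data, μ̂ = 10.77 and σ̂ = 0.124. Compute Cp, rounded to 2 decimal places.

0.79

Cp = (USL − LSL) / (6σ̂) = (11.01 − 10.42) / (6 × 0.124) = 0.5900 / 0.7440 = 0.7930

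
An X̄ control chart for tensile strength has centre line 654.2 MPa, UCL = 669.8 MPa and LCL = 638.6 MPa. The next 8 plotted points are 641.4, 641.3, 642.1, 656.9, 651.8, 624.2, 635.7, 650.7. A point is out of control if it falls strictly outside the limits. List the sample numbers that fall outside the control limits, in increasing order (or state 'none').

Compare each point to [638.6, 669.8]: sample 6 = 624.2 < LCL; sample 7 = 635.7 < LCL.

6, 7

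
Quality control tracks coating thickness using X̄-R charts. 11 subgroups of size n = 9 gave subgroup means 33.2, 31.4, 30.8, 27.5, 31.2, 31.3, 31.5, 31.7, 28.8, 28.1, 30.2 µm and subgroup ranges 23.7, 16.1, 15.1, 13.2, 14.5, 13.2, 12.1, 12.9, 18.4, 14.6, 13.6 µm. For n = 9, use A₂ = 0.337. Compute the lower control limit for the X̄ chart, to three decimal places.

25.390

X̄̄ = (33.2 + 31.4 + 30.8 + 27.5 + 31.2 + 31.3 + 31.5 + 31.7 + 28.8 + 28.1 + 30.2) / 11 = 335.7000 / 11 = 30.5182
R̄ = (23.7 + 16.1 + 15.1 + 13.2 + 14.5 + 13.2 + 12.1 + 12.9 + 18.4 + 14.6 + 13.6) / 11 = 167.4000 / 11 = 15.2182
LCL = X̄̄ − A₂·R̄ = 30.5182 − 0.337 × 15.2182 = 25.3897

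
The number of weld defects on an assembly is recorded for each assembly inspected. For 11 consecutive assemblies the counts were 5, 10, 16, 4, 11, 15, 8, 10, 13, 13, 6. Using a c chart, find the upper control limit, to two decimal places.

19.62

c̄ = (5 + 10 + 16 + 4 + 11 + 15 + 8 + 10 + 13 + 13 + 6) / 11 = 111 / 11 = 10.0909
UCL = c̄ + 3√c̄ = 10.0909 + 3 × √10.0909 = 10.0909 + 3 × 3.1766 = 19.6208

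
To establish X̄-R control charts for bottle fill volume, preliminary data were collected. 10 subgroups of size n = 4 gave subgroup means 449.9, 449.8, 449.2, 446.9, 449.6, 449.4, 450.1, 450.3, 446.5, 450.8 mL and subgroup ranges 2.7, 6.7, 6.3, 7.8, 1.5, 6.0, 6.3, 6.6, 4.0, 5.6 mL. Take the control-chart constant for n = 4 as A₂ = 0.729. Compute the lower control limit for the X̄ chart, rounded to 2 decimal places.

X̄̄ = (449.9 + 449.8 + 449.2 + 446.9 + 449.6 + 449.4 + 450.1 + 450.3 + 446.5 + 450.8) / 10 = 4492.5000 / 10 = 449.2500
R̄ = (2.7 + 6.7 + 6.3 + 7.8 + 1.5 + 6.0 + 6.3 + 6.6 + 4.0 + 5.6) / 10 = 53.5000 / 10 = 5.3500
LCL = X̄̄ − A₂·R̄ = 449.2500 − 0.729 × 5.3500 = 445.3499

445.35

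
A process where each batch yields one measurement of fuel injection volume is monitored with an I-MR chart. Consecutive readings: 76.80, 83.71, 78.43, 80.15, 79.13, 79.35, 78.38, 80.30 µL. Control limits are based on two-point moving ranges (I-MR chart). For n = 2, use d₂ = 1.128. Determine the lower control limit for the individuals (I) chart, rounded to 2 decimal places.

72.68

X̄ = (76.80 + 83.71 + 78.43 + 80.15 + 79.13 + 79.35 + 78.38 + 80.30) / 8 = 79.5312
Moving ranges: 6.91, 5.28, 1.72, 1.02, 0.22, 0.97, 1.92; M̄R̄ = 18.0400 / 7 = 2.5771
LCL = X̄ − 3·M̄R̄/d₂ = 79.5312 − 3 × 2.5771 / 1.128 = 72.6771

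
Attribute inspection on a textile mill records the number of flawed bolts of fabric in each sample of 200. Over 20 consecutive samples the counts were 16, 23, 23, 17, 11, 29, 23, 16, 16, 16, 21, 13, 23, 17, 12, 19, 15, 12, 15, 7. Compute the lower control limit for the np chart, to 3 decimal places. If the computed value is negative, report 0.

5.305

p̄ = Σdᵢ / (k·n) = 344 / (20 × 200) = 0.08600
LCL = np̄ − 3·√(np̄(1−p̄)) = 17.2000 − 3 × 3.9649 = 5.3052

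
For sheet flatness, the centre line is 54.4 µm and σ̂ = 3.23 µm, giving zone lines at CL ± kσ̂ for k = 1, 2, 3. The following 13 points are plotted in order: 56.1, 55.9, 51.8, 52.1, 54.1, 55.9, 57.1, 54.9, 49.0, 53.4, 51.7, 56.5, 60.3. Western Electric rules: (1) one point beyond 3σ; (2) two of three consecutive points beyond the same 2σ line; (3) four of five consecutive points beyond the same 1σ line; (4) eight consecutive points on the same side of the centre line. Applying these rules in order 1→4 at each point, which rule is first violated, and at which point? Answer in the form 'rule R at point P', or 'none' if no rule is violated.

none

Zone of each point (C = within 1σ̂, B = 1σ̂–2σ̂, A = 2σ̂–3σ̂, * = beyond 3σ̂; sign = side of CL): 1:+C, 2:+C, 3:-C, 4:-C, 5:-C, 6:+C, 7:+C, 8:+C, 9:-B, 10:-C, 11:-C, 12:+C, 13:+B
No rule fires across all 13 points.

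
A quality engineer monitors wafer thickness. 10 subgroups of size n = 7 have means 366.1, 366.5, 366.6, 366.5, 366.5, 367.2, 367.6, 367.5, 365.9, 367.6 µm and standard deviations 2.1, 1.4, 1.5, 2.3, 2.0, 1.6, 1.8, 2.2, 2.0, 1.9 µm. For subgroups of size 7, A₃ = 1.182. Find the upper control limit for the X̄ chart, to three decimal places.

X̄̄ = (366.1 + 366.5 + 366.6 + 366.5 + 366.5 + 367.2 + 367.6 + 367.5 + 365.9 + 367.6) / 10 = 366.8000
s̄ = (2.1 + 1.4 + 1.5 + 2.3 + 2.0 + 1.6 + 1.8 + 2.2 + 2.0 + 1.9) / 10 = 1.8800
UCL = X̄̄ + A₃·s̄ = 366.8000 + 1.182 × 1.8800 = 369.0222

369.022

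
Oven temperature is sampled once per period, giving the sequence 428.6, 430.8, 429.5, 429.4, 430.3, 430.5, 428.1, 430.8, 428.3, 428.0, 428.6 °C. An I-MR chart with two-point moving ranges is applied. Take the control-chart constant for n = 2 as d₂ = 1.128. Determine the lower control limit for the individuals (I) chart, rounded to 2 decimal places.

X̄ = (428.6 + 430.8 + 429.5 + 429.4 + 430.3 + 430.5 + 428.1 + 430.8 + 428.3 + 428.0 + 428.6) / 11 = 429.3545
Moving ranges: 2.2, 1.3, 0.1, 0.9, 0.2, 2.4, 2.7, 2.5, 0.3, 0.6; M̄R̄ = 13.2000 / 10 = 1.3200
LCL = X̄ − 3·M̄R̄/d₂ = 429.3545 − 3 × 1.3200 / 1.128 = 425.8439

425.84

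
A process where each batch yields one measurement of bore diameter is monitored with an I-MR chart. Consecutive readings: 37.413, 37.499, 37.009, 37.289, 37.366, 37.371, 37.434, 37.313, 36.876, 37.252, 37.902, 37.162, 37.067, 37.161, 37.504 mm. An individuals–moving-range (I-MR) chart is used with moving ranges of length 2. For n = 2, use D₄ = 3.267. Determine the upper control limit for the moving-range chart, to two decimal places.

Moving ranges: 0.086, 0.490, 0.280, 0.077, 0.005, 0.063, 0.121, 0.437, 0.376, 0.650, 0.740, 0.095, 0.094, 0.343; M̄R̄ = 3.8570 / 14 = 0.2755
UCL_MR = D₄·M̄R̄ = 3.267 × 0.2755 = 0.9001

0.90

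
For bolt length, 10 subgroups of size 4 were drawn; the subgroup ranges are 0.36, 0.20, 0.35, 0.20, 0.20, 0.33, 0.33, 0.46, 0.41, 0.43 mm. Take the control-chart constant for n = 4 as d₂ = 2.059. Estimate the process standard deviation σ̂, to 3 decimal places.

R̄ = (0.36 + 0.20 + 0.35 + 0.20 + 0.20 + 0.33 + 0.33 + 0.46 + 0.41 + 0.43) / 10 = 0.3270
σ̂ = R̄ / d₂ = 0.3270 / 2.059 = 0.1588

0.159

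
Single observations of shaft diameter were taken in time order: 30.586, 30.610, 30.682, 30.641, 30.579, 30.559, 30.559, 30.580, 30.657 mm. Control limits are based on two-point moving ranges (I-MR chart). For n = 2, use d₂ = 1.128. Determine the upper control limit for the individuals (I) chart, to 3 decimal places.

X̄ = (30.586 + 30.610 + 30.682 + 30.641 + 30.579 + 30.559 + 30.559 + 30.580 + 30.657) / 9 = 30.6059
Moving ranges: 0.024, 0.072, 0.041, 0.062, 0.020, 0.000, 0.021, 0.077; M̄R̄ = 0.3170 / 8 = 0.0396
UCL = X̄ + 3·M̄R̄/d₂ = 30.6059 + 3 × 0.0396 / 1.128 = 30.7113

30.711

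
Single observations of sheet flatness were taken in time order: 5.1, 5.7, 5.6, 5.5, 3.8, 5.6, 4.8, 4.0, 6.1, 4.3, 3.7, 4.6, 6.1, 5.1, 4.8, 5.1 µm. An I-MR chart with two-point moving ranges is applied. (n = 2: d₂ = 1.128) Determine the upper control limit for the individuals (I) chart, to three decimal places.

7.547

X̄ = (5.1 + 5.7 + 5.6 + 5.5 + 3.8 + 5.6 + 4.8 + 4.0 + 6.1 + 4.3 + 3.7 + 4.6 + 6.1 + 5.1 + 4.8 + 5.1) / 16 = 4.9937
Moving ranges: 0.6, 0.1, 0.1, 1.7, 1.8, 0.8, 0.8, 2.1, 1.8, 0.6, 0.9, 1.5, 1.0, 0.3, 0.3; M̄R̄ = 14.4000 / 15 = 0.9600
UCL = X̄ + 3·M̄R̄/d₂ = 4.9937 + 3 × 0.9600 / 1.128 = 7.5469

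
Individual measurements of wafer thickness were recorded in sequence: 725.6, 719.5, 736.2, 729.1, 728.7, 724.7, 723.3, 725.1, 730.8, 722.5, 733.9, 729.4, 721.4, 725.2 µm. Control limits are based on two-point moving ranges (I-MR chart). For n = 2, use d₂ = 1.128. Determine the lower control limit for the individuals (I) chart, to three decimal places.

X̄ = (725.6 + 719.5 + 736.2 + 729.1 + 728.7 + 724.7 + 723.3 + 725.1 + 730.8 + 722.5 + 733.9 + 729.4 + 721.4 + 725.2) / 14 = 726.8143
Moving ranges: 6.1, 16.7, 7.1, 0.4, 4.0, 1.4, 1.8, 5.7, 8.3, 11.4, 4.5, 8.0, 3.8; M̄R̄ = 79.2000 / 13 = 6.0923
LCL = X̄ − 3·M̄R̄/d₂ = 726.8143 − 3 × 6.0923 / 1.128 = 710.6113

710.611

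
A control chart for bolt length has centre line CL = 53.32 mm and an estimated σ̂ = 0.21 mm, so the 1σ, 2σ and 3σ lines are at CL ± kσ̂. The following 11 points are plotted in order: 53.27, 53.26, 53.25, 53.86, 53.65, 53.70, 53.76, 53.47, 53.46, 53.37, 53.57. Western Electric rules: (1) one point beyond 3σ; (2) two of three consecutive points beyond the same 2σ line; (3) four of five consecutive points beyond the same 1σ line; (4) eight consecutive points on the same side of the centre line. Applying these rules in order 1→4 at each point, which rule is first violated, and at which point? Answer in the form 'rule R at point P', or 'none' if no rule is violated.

rule 3 at point 7

Zone of each point (C = within 1σ̂, B = 1σ̂–2σ̂, A = 2σ̂–3σ̂, * = beyond 3σ̂; sign = side of CL): 1:-C, 2:-C, 3:-C, 4:+A, 5:+B, 6:+B, 7:+A, 8:+C, 9:+C, 10:+C, 11:+B
Rule 3 (four of five consecutive points beyond the same 1σ limit) is satisfied at point 7.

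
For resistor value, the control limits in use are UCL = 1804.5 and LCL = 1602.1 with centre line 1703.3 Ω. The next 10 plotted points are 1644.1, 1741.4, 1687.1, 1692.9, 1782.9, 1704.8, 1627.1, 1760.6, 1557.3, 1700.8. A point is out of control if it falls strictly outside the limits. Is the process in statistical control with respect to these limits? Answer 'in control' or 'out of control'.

out of control

Compare each point to [1602.1, 1804.5]: sample 9 = 1557.3 < LCL.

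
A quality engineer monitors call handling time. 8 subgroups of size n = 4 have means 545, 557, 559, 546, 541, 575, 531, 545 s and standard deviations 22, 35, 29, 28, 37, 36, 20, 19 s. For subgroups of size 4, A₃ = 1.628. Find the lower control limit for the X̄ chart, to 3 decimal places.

503.884

X̄̄ = (545 + 557 + 559 + 546 + 541 + 575 + 531 + 545) / 8 = 549.8750
s̄ = (22 + 35 + 29 + 28 + 37 + 36 + 20 + 19) / 8 = 28.2500
LCL = X̄̄ − A₃·s̄ = 549.8750 − 1.628 × 28.2500 = 503.8840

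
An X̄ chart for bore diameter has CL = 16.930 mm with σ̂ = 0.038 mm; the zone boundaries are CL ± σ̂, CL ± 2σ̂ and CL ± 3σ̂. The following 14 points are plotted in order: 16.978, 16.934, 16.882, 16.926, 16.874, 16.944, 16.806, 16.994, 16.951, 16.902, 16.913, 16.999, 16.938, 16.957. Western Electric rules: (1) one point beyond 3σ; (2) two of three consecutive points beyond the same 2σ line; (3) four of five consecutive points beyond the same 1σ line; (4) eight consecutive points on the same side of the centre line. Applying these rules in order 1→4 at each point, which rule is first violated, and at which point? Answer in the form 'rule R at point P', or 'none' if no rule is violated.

rule 1 at point 7

Zone of each point (C = within 1σ̂, B = 1σ̂–2σ̂, A = 2σ̂–3σ̂, * = beyond 3σ̂; sign = side of CL): 1:+B, 2:+C, 3:-B, 4:-C, 5:-B, 6:+C, 7:-*, 8:+B, 9:+C, 10:-C, 11:-C, 12:+B, 13:+C, 14:+C
Rule 1 (one point beyond the 3σ limits) is satisfied at point 7.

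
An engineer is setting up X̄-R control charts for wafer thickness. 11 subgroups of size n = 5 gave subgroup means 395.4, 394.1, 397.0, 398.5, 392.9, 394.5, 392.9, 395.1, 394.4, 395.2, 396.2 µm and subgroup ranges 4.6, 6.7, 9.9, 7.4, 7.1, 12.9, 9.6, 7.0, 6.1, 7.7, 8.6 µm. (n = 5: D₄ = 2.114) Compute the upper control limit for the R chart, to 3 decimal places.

16.835

R̄ = (4.6 + 6.7 + 9.9 + 7.4 + 7.1 + 12.9 + 9.6 + 7.0 + 6.1 + 7.7 + 8.6) / 11 = 87.6000 / 11 = 7.9636
UCL_R = D₄·R̄ = 2.114 × 7.9636 = 16.8351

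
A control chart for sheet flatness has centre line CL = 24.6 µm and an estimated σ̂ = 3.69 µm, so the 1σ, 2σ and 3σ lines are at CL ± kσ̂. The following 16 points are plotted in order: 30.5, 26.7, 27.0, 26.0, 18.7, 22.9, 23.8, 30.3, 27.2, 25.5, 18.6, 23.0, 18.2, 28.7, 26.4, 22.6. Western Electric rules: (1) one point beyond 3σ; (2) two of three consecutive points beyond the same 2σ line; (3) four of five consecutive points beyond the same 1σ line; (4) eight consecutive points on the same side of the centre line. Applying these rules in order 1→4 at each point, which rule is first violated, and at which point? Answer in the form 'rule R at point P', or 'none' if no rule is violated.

Zone of each point (C = within 1σ̂, B = 1σ̂–2σ̂, A = 2σ̂–3σ̂, * = beyond 3σ̂; sign = side of CL): 1:+B, 2:+C, 3:+C, 4:+C, 5:-B, 6:-C, 7:-C, 8:+B, 9:+C, 10:+C, 11:-B, 12:-C, 13:-B, 14:+B, 15:+C, 16:-C
No rule fires across all 16 points.

none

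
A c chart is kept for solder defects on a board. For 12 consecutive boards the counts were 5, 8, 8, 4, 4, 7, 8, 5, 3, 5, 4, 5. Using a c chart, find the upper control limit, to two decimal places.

12.54

c̄ = (5 + 8 + 8 + 4 + 4 + 7 + 8 + 5 + 3 + 5 + 4 + 5) / 12 = 66 / 12 = 5.5000
UCL = c̄ + 3√c̄ = 5.5000 + 3 × √5.5000 = 5.5000 + 3 × 2.3452 = 12.5356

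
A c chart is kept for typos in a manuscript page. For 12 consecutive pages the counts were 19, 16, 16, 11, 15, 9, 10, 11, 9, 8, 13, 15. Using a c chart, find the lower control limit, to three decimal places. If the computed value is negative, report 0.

1.990

c̄ = (19 + 16 + 16 + 11 + 15 + 9 + 10 + 11 + 9 + 8 + 13 + 15) / 12 = 152 / 12 = 12.6667
LCL = c̄ − 3√c̄ = 12.6667 − 3 × 3.5590 = 1.9896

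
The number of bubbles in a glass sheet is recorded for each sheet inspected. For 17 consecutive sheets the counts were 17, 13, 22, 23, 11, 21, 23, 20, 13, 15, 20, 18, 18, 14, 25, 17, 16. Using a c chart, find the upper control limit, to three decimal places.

30.728

c̄ = (17 + 13 + 22 + 23 + 11 + 21 + 23 + 20 + 13 + 15 + 20 + 18 + 18 + 14 + 25 + 17 + 16) / 17 = 306 / 17 = 18.0000
UCL = c̄ + 3√c̄ = 18.0000 + 3 × √18.0000 = 18.0000 + 3 × 4.2426 = 30.7279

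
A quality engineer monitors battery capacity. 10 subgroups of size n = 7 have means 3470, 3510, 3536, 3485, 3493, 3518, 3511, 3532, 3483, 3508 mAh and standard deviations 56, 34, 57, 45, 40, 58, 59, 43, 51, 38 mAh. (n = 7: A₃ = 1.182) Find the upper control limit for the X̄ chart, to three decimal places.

3561.454

X̄̄ = (3470 + 3510 + 3536 + 3485 + 3493 + 3518 + 3511 + 3532 + 3483 + 3508) / 10 = 3504.6000
s̄ = (56 + 34 + 57 + 45 + 40 + 58 + 59 + 43 + 51 + 38) / 10 = 48.1000
UCL = X̄̄ + A₃·s̄ = 3504.6000 + 1.182 × 48.1000 = 3561.4542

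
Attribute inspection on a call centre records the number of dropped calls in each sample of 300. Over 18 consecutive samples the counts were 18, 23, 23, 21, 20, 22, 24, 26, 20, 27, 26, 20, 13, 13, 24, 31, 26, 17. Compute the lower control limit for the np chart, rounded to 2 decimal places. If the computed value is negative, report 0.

p̄ = Σdᵢ / (k·n) = 394 / (18 × 300) = 0.07296
LCL = np̄ − 3·√(np̄(1−p̄)) = 21.8889 − 3 × 4.5046 = 8.3750

8.37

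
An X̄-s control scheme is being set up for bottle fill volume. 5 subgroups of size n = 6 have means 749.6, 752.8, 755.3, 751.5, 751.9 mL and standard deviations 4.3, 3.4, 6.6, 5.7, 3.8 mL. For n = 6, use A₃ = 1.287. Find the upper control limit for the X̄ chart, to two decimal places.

758.35

X̄̄ = (749.6 + 752.8 + 755.3 + 751.5 + 751.9) / 5 = 752.2200
s̄ = (4.3 + 3.4 + 6.6 + 5.7 + 3.8) / 5 = 4.7600
UCL = X̄̄ + A₃·s̄ = 752.2200 + 1.287 × 4.7600 = 758.3461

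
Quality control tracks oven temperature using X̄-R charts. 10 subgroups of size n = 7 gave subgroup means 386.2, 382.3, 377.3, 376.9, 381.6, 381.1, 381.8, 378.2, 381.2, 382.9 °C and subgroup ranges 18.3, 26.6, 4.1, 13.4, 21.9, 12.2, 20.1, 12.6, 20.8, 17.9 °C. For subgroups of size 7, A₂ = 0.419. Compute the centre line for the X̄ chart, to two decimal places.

380.95

X̄̄ = (386.2 + 382.3 + 377.3 + 376.9 + 381.6 + 381.1 + 381.8 + 378.2 + 381.2 + 382.9) / 10 = 3809.5000 / 10 = 380.9500
CL = X̄̄ = 380.9500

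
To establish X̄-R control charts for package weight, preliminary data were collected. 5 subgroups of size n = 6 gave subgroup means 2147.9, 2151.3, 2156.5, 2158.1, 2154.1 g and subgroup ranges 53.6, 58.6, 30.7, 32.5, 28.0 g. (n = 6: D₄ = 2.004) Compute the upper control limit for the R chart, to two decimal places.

81.52

R̄ = (53.6 + 58.6 + 30.7 + 32.5 + 28.0) / 5 = 203.4000 / 5 = 40.6800
UCL_R = D₄·R̄ = 2.004 × 40.6800 = 81.5227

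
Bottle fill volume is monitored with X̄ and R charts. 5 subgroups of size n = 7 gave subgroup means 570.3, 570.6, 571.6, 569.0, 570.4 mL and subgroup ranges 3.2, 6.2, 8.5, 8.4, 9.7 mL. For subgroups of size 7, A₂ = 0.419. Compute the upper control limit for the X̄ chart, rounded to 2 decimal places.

X̄̄ = (570.3 + 570.6 + 571.6 + 569.0 + 570.4) / 5 = 2851.9000 / 5 = 570.3800
R̄ = (3.2 + 6.2 + 8.5 + 8.4 + 9.7) / 5 = 36.0000 / 5 = 7.2000
UCL = X̄̄ + A₂·R̄ = 570.3800 + 0.419 × 7.2000 = 573.3968

573.40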